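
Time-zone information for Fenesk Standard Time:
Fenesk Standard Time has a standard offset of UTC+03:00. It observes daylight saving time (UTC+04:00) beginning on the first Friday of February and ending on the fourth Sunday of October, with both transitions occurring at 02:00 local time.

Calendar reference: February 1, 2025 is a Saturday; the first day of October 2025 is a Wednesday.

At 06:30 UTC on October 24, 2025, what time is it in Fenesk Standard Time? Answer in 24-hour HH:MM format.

10:30

1 February 2025 is a Saturday, so the first Friday is February 7.
1 October 2025 is a Wednesday, so the first Sunday is October 5 and the fourth is October 26.
At the standard offset (UTC+03:00), 06:30 UTC + 3h = 09:30 Fenesk Standard Time standard time.
Daylight saving runs 7 February – 26 October; the standard-time date in Fenesk Standard Time, October 24, 2025, is inside that window, so Fenesk Standard Time is at UTC+04:00.
06:30 UTC + 4h = 10:30 local.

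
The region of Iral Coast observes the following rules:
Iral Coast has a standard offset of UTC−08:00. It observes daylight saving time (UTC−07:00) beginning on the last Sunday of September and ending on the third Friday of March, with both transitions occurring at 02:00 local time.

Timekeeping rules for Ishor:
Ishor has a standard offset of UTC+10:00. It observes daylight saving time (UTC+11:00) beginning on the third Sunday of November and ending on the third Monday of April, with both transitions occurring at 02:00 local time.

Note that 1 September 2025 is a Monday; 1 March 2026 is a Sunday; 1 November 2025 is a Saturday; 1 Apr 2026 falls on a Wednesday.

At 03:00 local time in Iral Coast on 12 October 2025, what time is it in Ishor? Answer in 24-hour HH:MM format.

1 September 2025 is a Monday, so Sundays fall on 7, 14, 21, 28; the last is September 28.
1 March 2026 is a Sunday, so the first Friday is March 6 and the third is March 20.
Daylight saving runs 28 September 2025 – 20 March 2026; 12 October 2025 is inside that window, so Iral Coast is at UTC−07:00.
03:00 Iral Coast + 7h = 10:00 UTC.
1 November 2025 is a Saturday, so the first Sunday is November 2 and the third is November 16.
1 April 2026 is a Wednesday, so the first Monday is April 6 and the third is April 20.
At the standard offset (UTC+10:00), 10:00 UTC + 10h = 20:00 Ishor standard time.
Daylight saving runs 16 November 2025 – 20 April 2026; the standard-time date in Ishor, 12 October 2025, is outside that window, so Ishor is on standard time at UTC+10:00.
10:00 UTC + 10h = 20:00 Ishor.

20:00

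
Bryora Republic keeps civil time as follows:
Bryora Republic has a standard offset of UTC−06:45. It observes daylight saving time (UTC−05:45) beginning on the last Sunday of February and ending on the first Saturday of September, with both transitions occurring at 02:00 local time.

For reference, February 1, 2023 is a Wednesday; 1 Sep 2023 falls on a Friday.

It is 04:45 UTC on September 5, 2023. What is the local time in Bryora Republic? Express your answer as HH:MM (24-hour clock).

22:00

1 February 2023 is a Wednesday, so Sundays fall on 5, 12, 19, 26; the last is February 26.
1 September 2023 is a Friday, so the first Saturday is September 2.
At the standard offset (UTC−06:45), 04:45 UTC − 6h45m = 22:00 Bryora Republic standard time (rolling into the previous day, 4 September 2023).
The standard-time date in Bryora Republic, September 4, 2023, does not fall between 26 February and 2 September, so daylight saving is not in effect and Bryora Republic is at UTC−06:45.
04:45 UTC − 6h45m = 22:00 local (rolling into the previous day, 4 September 2023).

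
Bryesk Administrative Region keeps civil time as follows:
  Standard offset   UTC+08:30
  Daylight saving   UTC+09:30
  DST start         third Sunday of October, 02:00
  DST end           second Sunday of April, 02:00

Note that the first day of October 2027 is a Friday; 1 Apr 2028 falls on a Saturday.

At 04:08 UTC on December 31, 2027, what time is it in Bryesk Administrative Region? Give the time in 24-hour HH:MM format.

1 October 2027 is a Friday, so the first Sunday is October 3 and the third is October 17.
1 April 2028 is a Saturday, so the first Sunday is April 2 and the second is April 9.
At the standard offset (UTC+08:30), 04:08 UTC + 8h30m = 12:38 Bryesk Administrative Region standard time.
The standard-time date in Bryesk Administrative Region, December 31, 2027, lies within the daylight-saving period (17 October 2027 – 9 April 2028), so Bryesk Administrative Region is on daylight time, UTC+09:30.
04:08 UTC + 9h30m = 13:38 local.

13:38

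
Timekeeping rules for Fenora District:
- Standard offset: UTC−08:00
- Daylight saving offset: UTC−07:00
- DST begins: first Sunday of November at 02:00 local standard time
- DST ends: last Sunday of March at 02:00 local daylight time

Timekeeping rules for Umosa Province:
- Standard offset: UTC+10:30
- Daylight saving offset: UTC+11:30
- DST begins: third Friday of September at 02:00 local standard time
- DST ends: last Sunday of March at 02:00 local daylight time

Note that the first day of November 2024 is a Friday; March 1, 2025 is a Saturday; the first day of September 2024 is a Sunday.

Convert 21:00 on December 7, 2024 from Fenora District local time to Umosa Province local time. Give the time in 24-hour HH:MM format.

15:30

1 November 2024 is a Friday, so the first Sunday is November 3.
1 March 2025 is a Saturday, so Sundays fall on 2, 9, 16, 23, 30; the last is March 30.
Daylight saving runs 3 November 2024 – 30 March 2025; December 7, 2024 is inside that window, so Fenora District is at UTC−07:00.
21:00 Fenora District + 7h = 04:00 UTC (rolling into the next day, 8 December 2024).
1 September 2024 is a Sunday, so the first Friday is September 6 and the third is September 20.
1 March 2025 is a Saturday, so Sundays fall on 2, 9, 16, 23, 30; the last is March 30.
At the standard offset (UTC+10:30), 04:00 UTC + 10h30m = 14:30 Umosa Province standard time.
The standard-time date in Umosa Province, December 8, 2024, falls between 20 September 2024 and 30 March 2025, so daylight saving is in effect and Umosa Province is at UTC+11:30.
04:00 UTC + 11h30m = 15:30 Umosa Province.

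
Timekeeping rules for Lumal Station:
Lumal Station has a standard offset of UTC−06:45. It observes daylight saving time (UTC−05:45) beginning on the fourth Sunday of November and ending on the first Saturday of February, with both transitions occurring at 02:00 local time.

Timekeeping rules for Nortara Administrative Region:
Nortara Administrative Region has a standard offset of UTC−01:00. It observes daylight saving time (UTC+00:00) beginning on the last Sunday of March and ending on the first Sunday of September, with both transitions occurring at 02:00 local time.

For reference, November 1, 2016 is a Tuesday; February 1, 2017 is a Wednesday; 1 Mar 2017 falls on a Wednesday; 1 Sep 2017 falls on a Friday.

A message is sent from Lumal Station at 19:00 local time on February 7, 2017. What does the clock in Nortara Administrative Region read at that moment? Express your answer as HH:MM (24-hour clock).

1 November 2016 is a Tuesday, so the first Sunday is November 6 and the fourth is November 27.
1 February 2017 is a Wednesday, so the first Saturday is February 4.
February 7, 2017 does not fall between 27 November 2016 and 4 February 2017, so daylight saving is not in effect and Lumal Station is at UTC−06:45.
19:00 Lumal Station + 6h45m = 01:45 UTC (rolling into the next day, 8 February 2017).
1 March 2017 is a Wednesday, so Sundays fall on 5, 12, 19, 26; the last is March 26.
1 September 2017 is a Friday, so the first Sunday is September 3.
At the standard offset (UTC−01:00), 01:45 UTC − 1h = 00:45 Nortara Administrative Region standard time.
Daylight saving runs 26 March – 3 September; the standard-time date in Nortara Administrative Region, February 8, 2017, is outside that window, so Nortara Administrative Region is on standard time at UTC−01:00.
01:45 UTC − 1h = 00:45 Nortara Administrative Region.

00:45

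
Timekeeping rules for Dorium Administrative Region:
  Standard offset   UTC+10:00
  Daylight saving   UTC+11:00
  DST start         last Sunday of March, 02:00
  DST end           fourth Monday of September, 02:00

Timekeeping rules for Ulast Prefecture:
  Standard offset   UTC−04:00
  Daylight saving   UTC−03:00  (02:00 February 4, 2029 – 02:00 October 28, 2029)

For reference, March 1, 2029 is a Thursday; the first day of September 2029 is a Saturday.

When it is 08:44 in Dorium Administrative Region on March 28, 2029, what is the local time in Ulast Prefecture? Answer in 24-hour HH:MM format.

18:44

1 March 2029 is a Thursday, so Sundays fall on 4, 11, 18, 25; the last is March 25.
1 September 2029 is a Saturday, so the first Monday is September 3 and the fourth is September 24.
March 28, 2029 falls between 25 March and 24 September, so daylight saving is in effect and Dorium Administrative Region is at UTC+11:00.
08:44 Dorium Administrative Region − 11h = 21:44 UTC (rolling into the previous day, 27 March 2029).
At the standard offset (UTC−04:00), 21:44 UTC − 4h = 17:44 Ulast Prefecture standard time.
The standard-time date in Ulast Prefecture, March 27, 2029, falls between 4 February and 28 October, so daylight saving is in effect and Ulast Prefecture is at UTC−03:00.
21:44 UTC − 3h = 18:44 Ulast Prefecture.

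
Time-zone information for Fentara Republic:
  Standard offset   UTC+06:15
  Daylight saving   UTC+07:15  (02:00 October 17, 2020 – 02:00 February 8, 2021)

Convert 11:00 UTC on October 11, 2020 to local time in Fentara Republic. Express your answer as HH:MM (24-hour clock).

At the standard offset (UTC+06:15), 11:00 UTC + 6h15m = 17:15 Fentara Republic standard time.
The standard-time date in Fentara Republic, October 11, 2020, is outside the daylight-saving period (17 October 2020 – 8 February 2021), so Fentara Republic is on standard time, UTC+06:15.
11:00 UTC + 6h15m = 17:15 local.

17:15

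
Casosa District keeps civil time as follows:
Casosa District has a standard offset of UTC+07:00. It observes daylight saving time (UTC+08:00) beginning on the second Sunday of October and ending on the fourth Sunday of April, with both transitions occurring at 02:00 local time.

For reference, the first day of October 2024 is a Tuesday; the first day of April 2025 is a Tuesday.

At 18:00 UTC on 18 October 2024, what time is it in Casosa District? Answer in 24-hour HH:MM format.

1 October 2024 is a Tuesday, so the first Sunday is October 6 and the second is October 13.
1 April 2025 is a Tuesday, so the first Sunday is April 6 and the fourth is April 27.
At the standard offset (UTC+07:00), 18:00 UTC + 7h = 01:00 Casosa District standard time (rolling into the next day, 19 October 2024).
Daylight saving runs 13 October 2024 – 27 April 2025; the standard-time date in Casosa District, 19 October 2024, is inside that window, so Casosa District is at UTC+08:00.
18:00 UTC + 8h = 02:00 local (rolling into the next day, 19 October 2024).

02:00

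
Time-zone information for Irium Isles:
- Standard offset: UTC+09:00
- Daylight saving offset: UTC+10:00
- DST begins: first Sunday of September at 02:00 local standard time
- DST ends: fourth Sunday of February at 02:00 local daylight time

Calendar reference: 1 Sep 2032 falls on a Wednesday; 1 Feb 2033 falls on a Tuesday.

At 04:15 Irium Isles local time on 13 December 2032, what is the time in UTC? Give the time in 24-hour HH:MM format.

18:15

1 September 2032 is a Wednesday, so the first Sunday is September 5.
1 February 2033 is a Tuesday, so the first Sunday is February 6 and the fourth is February 27.
Daylight saving runs 5 September 2032 – 27 February 2033; 13 December 2032 is inside that window, so Irium Isles is at UTC+10:00.
04:15 local − 10h = 18:15 UTC (rolling into the previous day, 12 December 2032).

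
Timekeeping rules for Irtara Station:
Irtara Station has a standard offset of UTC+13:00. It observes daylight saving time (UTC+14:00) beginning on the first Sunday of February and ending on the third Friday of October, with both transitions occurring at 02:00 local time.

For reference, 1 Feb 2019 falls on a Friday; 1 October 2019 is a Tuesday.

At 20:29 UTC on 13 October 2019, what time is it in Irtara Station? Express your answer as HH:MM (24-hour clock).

1 February 2019 is a Friday, so the first Sunday is February 3.
1 October 2019 is a Tuesday, so the first Friday is October 4 and the third is October 18.
At the standard offset (UTC+13:00), 20:29 UTC + 13h = 09:29 Irtara Station standard time (rolling into the next day, 14 October 2019).
The standard-time date in Irtara Station, 14 October 2019, lies within the daylight-saving period (3 February – 18 October), so Irtara Station is on daylight time, UTC+14:00.
20:29 UTC + 14h = 10:29 local (rolling into the next day, 14 October 2019).

10:29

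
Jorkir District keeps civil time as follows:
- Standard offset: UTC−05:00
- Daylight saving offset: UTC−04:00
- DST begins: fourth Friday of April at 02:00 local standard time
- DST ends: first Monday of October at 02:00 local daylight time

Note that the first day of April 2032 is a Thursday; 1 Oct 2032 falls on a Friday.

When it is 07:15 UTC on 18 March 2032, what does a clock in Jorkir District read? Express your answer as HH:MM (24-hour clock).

1 April 2032 is a Thursday, so the first Friday is April 2 and the fourth is April 23.
1 October 2032 is a Friday, so the first Monday is October 4.
At the standard offset (UTC−05:00), 07:15 UTC − 5h = 02:15 Jorkir District standard time.
Daylight saving runs 23 April – 4 October; the standard-time date in Jorkir District, 18 March 2032, is outside that window, so Jorkir District is on standard time at UTC−05:00.
07:15 UTC − 5h = 02:15 local.

02:15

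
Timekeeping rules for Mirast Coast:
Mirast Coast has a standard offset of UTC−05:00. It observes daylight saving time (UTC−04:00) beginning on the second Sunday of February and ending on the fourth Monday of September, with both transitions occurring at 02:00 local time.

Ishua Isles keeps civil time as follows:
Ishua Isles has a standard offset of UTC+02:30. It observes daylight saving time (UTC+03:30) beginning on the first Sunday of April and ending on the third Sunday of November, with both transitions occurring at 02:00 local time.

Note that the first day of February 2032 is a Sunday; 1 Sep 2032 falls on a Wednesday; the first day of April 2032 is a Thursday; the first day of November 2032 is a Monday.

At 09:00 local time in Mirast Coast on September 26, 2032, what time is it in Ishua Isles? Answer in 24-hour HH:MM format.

16:30

1 February 2032 is a Sunday, so the first Sunday is February 1 and the second is February 8.
1 September 2032 is a Wednesday, so the first Monday is September 6 and the fourth is September 27.
Daylight saving runs 8 February – 27 September; September 26, 2032 is inside that window, so Mirast Coast is at UTC−04:00.
09:00 Mirast Coast + 4h = 13:00 UTC.
1 April 2032 is a Thursday, so the first Sunday is April 4.
1 November 2032 is a Monday, so the first Sunday is November 7 and the third is November 21.
At the standard offset (UTC+02:30), 13:00 UTC + 2h30m = 15:30 Ishua Isles standard time.
Daylight saving runs 4 April – 21 November; the standard-time date in Ishua Isles, September 26, 2032, is inside that window, so Ishua Isles is at UTC+03:30.
13:00 UTC + 3h30m = 16:30 Ishua Isles.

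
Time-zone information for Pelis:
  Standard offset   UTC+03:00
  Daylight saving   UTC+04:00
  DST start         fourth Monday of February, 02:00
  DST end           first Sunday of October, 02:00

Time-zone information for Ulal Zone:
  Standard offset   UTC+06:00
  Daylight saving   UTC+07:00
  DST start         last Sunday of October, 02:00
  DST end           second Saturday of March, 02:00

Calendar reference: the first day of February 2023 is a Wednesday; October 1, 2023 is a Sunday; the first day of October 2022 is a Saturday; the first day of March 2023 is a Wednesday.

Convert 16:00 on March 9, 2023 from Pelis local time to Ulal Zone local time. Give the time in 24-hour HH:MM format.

1 February 2023 is a Wednesday, so the first Monday is February 6 and the fourth is February 27.
1 October 2023 is a Sunday, so the first Sunday is October 1.
Daylight saving runs 27 February – 1 October; March 9, 2023 is inside that window, so Pelis is at UTC+04:00.
16:00 Pelis − 4h = 12:00 UTC.
1 October 2022 is a Saturday, so Sundays fall on 2, 9, 16, 23, 30; the last is October 30.
1 March 2023 is a Wednesday, so the first Saturday is March 4 and the second is March 11.
At the standard offset (UTC+06:00), 12:00 UTC + 6h = 18:00 Ulal Zone standard time.
The standard-time date in Ulal Zone, March 9, 2023, falls between 30 October 2022 and 11 March 2023, so daylight saving is in effect and Ulal Zone is at UTC+07:00.
12:00 UTC + 7h = 19:00 Ulal Zone.

19:00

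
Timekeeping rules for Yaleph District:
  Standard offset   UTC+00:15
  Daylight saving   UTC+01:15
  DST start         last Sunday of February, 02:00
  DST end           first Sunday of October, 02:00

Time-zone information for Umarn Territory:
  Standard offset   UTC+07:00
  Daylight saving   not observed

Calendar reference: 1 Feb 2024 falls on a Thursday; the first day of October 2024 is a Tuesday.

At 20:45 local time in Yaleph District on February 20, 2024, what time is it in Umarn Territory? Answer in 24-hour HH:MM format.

03:30

1 February 2024 is a Thursday, so Sundays fall on 4, 11, 18, 25; the last is February 25.
1 October 2024 is a Tuesday, so the first Sunday is October 6.
February 20, 2024 is outside the daylight-saving period (25 February – 6 October), so Yaleph District is on standard time, UTC+00:15.
20:45 Yaleph District − 0h15m = 20:30 UTC.
Umarn Territory stays on UTC+07:00 all year.
20:30 UTC + 7h = 03:30 Umarn Territory (rolling into the next day, 21 February 2024).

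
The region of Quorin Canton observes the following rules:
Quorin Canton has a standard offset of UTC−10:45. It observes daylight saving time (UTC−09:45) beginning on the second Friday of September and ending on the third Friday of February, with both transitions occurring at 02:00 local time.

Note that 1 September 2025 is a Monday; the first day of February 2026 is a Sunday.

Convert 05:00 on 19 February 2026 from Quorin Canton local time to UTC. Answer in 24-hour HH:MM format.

14:45

1 September 2025 is a Monday, so the first Friday is September 5 and the second is September 12.
1 February 2026 is a Sunday, so the first Friday is February 6 and the third is February 20.
19 February 2026 falls between 12 September 2025 and 20 February 2026, so daylight saving is in effect and Quorin Canton is at UTC−09:45.
05:00 local + 9h45m = 14:45 UTC.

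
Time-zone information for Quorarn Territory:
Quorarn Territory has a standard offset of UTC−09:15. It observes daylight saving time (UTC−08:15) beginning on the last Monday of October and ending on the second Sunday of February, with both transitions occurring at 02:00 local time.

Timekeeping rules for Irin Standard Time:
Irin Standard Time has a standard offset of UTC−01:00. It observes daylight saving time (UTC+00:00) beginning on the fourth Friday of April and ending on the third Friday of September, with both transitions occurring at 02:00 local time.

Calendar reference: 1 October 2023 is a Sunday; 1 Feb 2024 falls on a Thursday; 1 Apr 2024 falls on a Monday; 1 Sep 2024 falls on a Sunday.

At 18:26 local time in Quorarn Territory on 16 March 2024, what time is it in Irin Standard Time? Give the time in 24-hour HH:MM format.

02:41

1 October 2023 is a Sunday, so Mondays fall on 2, 9, 16, 23, 30; the last is October 30.
1 February 2024 is a Thursday, so the first Sunday is February 4 and the second is February 11.
Daylight saving runs 30 October 2023 – 11 February 2024; 16 March 2024 is outside that window, so Quorarn Territory is on standard time at UTC−09:15.
18:26 Quorarn Territory + 9h15m = 03:41 UTC (rolling into the next day, 17 March 2024).
1 April 2024 is a Monday, so the first Friday is April 5 and the fourth is April 26.
1 September 2024 is a Sunday, so the first Friday is September 6 and the third is September 20.
At the standard offset (UTC−01:00), 03:41 UTC − 1h = 02:41 Irin Standard Time standard time.
The standard-time date in Irin Standard Time, 17 March 2024, does not fall between 26 April and 20 September, so daylight saving is not in effect and Irin Standard Time is at UTC−01:00.
03:41 UTC − 1h = 02:41 Irin Standard Time.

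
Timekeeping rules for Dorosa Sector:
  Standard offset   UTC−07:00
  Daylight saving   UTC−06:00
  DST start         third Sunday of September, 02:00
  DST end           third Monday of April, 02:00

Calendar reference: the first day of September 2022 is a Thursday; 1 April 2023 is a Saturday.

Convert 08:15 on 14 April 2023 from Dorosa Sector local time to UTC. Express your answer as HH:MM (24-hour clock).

1 September 2022 is a Thursday, so the first Sunday is September 4 and the third is September 18.
1 April 2023 is a Saturday, so the first Monday is April 3 and the third is April 17.
Daylight saving runs 18 September 2022 – 17 April 2023; 14 April 2023 is inside that window, so Dorosa Sector is at UTC−06:00.
08:15 local + 6h = 14:15 UTC.

14:15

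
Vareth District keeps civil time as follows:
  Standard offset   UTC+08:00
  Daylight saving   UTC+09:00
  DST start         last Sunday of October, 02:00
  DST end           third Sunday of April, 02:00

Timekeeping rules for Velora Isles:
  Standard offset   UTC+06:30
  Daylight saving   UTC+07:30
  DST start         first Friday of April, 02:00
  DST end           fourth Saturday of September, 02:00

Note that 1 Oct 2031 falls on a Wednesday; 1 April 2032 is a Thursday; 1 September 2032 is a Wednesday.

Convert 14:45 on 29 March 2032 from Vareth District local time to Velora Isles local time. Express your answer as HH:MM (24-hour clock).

1 October 2031 is a Wednesday, so Sundays fall on 5, 12, 19, 26; the last is October 26.
1 April 2032 is a Thursday, so the first Sunday is April 4 and the third is April 18.
29 March 2032 falls between 26 October 2031 and 18 April 2032, so daylight saving is in effect and Vareth District is at UTC+09:00.
14:45 Vareth District − 9h = 05:45 UTC.
1 April 2032 is a Thursday, so the first Friday is April 2.
1 September 2032 is a Wednesday, so the first Saturday is September 4 and the fourth is September 25.
At the standard offset (UTC+06:30), 05:45 UTC + 6h30m = 12:15 Velora Isles standard time.
The standard-time date in Velora Isles, 29 March 2032, does not fall between 2 April and 25 September, so daylight saving is not in effect and Velora Isles is at UTC+06:30.
05:45 UTC + 6h30m = 12:15 Velora Isles.

12:15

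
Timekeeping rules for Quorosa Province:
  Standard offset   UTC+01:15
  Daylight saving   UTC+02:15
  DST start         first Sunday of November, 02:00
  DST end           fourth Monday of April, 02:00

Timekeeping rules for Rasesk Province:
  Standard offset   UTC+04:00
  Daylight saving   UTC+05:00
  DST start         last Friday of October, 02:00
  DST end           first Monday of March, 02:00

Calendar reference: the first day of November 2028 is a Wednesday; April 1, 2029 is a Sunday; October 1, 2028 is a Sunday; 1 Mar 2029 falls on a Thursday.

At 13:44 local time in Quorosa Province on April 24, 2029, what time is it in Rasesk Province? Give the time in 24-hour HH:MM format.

1 November 2028 is a Wednesday, so the first Sunday is November 5.
1 April 2029 is a Sunday, so the first Monday is April 2 and the fourth is April 23.
April 24, 2029 is outside the daylight-saving period (5 November 2028 – 23 April 2029), so Quorosa Province is on standard time, UTC+01:15.
13:44 Quorosa Province − 1h15m = 12:29 UTC.
1 October 2028 is a Sunday, so Fridays fall on 6, 13, 20, 27; the last is October 27.
1 March 2029 is a Thursday, so the first Monday is March 5.
At the standard offset (UTC+04:00), 12:29 UTC + 4h = 16:29 Rasesk Province standard time.
The standard-time date in Rasesk Province, April 24, 2029, does not fall between 27 October 2028 and 5 March 2029, so daylight saving is not in effect and Rasesk Province is at UTC+04:00.
12:29 UTC + 4h = 16:29 Rasesk Province.

16:29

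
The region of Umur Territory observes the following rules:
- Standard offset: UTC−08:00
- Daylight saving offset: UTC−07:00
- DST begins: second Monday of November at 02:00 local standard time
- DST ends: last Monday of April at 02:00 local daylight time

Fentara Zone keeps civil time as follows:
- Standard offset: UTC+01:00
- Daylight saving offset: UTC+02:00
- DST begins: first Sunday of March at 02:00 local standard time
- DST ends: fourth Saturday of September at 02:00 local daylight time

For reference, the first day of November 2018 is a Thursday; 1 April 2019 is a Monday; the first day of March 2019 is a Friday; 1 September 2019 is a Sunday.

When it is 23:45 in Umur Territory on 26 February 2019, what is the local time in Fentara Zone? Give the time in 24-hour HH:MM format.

1 November 2018 is a Thursday, so the first Monday is November 5 and the second is November 12.
1 April 2019 is a Monday, so Mondays fall on 1, 8, 15, 22, 29; the last is April 29.
26 February 2019 lies within the daylight-saving period (12 November 2018 – 29 April 2019), so Umur Territory is on daylight time, UTC−07:00.
23:45 Umur Territory + 7h = 06:45 UTC (rolling into the next day, 27 February 2019).
1 March 2019 is a Friday, so the first Sunday is March 3.
1 September 2019 is a Sunday, so the first Saturday is September 7 and the fourth is September 28.
At the standard offset (UTC+01:00), 06:45 UTC + 1h = 07:45 Fentara Zone standard time.
The standard-time date in Fentara Zone, 27 February 2019, does not fall between 3 March and 28 September, so daylight saving is not in effect and Fentara Zone is at UTC+01:00.
06:45 UTC + 1h = 07:45 Fentara Zone.

07:45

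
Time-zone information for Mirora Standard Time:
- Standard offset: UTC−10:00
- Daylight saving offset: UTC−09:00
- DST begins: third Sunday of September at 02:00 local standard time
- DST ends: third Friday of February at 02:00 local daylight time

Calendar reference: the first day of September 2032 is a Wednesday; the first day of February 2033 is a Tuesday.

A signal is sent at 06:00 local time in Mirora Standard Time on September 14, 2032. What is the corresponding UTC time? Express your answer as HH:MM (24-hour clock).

1 September 2032 is a Wednesday, so the first Sunday is September 5 and the third is September 19.
1 February 2033 is a Tuesday, so the first Friday is February 4 and the third is February 18.
Daylight saving runs 19 September 2032 – 18 February 2033; September 14, 2032 is outside that window, so Mirora Standard Time is on standard time at UTC−10:00.
06:00 local + 10h = 16:00 UTC.

16:00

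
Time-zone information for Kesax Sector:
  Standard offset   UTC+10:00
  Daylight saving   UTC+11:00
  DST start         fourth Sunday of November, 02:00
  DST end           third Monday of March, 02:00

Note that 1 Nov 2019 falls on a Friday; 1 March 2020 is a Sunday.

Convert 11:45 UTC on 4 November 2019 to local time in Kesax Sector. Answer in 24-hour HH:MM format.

1 November 2019 is a Friday, so the first Sunday is November 3 and the fourth is November 24.
1 March 2020 is a Sunday, so the first Monday is March 2 and the third is March 16.
At the standard offset (UTC+10:00), 11:45 UTC + 10h = 21:45 Kesax Sector standard time.
The standard-time date in Kesax Sector, 4 November 2019, does not fall between 24 November 2019 and 16 March 2020, so daylight saving is not in effect and Kesax Sector is at UTC+10:00.
11:45 UTC + 10h = 21:45 local.

21:45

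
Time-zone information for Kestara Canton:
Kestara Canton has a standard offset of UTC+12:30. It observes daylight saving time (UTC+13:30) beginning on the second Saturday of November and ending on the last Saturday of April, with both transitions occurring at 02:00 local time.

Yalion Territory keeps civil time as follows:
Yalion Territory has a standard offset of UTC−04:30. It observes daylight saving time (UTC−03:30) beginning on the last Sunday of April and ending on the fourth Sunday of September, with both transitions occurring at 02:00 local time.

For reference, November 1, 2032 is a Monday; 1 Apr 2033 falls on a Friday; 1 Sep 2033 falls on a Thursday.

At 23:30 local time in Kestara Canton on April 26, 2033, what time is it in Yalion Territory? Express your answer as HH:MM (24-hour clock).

1 November 2032 is a Monday, so the first Saturday is November 6 and the second is November 13.
1 April 2033 is a Friday, so Saturdays fall on 2, 9, 16, 23, 30; the last is April 30.
Daylight saving runs 13 November 2032 – 30 April 2033; April 26, 2033 is inside that window, so Kestara Canton is at UTC+13:30.
23:30 Kestara Canton − 13h30m = 10:00 UTC.
1 April 2033 is a Friday, so Sundays fall on 3, 10, 17, 24; the last is April 24.
1 September 2033 is a Thursday, so the first Sunday is September 4 and the fourth is September 25.
At the standard offset (UTC−04:30), 10:00 UTC − 4h30m = 05:30 Yalion Territory standard time.
The standard-time date in Yalion Territory, April 26, 2033, falls between 24 April and 25 September, so daylight saving is in effect and Yalion Territory is at UTC−03:30.
10:00 UTC − 3h30m = 06:30 Yalion Territory.

06:30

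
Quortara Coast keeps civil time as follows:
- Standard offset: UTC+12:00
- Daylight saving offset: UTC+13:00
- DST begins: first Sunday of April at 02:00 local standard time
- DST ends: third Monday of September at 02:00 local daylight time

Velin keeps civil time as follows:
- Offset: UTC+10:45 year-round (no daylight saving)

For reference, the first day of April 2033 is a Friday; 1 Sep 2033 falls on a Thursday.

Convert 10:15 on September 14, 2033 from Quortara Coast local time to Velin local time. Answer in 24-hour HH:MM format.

08:00

1 April 2033 is a Friday, so the first Sunday is April 3.
1 September 2033 is a Thursday, so the first Monday is September 5 and the third is September 19.
Daylight saving runs 3 April – 19 September; September 14, 2033 is inside that window, so Quortara Coast is at UTC+13:00.
10:15 Quortara Coast − 13h = 21:15 UTC (rolling into the previous day, 13 September 2033).
Velin has no daylight saving, so its offset is UTC+10:45 year-round.
21:15 UTC + 10h45m = 08:00 Velin (rolling into the next day, 14 September 2033).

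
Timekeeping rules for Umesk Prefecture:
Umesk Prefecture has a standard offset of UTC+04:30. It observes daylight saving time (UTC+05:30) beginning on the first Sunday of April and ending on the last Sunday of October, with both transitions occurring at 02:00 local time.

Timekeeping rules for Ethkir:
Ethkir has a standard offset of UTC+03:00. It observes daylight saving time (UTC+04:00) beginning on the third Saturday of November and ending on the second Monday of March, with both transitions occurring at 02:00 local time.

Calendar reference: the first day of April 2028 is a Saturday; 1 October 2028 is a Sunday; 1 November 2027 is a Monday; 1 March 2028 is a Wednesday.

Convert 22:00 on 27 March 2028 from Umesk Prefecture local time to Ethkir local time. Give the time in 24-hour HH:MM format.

1 April 2028 is a Saturday, so the first Sunday is April 2.
1 October 2028 is a Sunday, so Sundays fall on 1, 8, 15, 22, 29; the last is October 29.
27 March 2028 is outside the daylight-saving period (2 April – 29 October), so Umesk Prefecture is on standard time, UTC+04:30.
22:00 Umesk Prefecture − 4h30m = 17:30 UTC.
1 November 2027 is a Monday, so the first Saturday is November 6 and the third is November 20.
1 March 2028 is a Wednesday, so the first Monday is March 6 and the second is March 13.
At the standard offset (UTC+03:00), 17:30 UTC + 3h = 20:30 Ethkir standard time.
The standard-time date in Ethkir, 27 March 2028, is outside the daylight-saving period (20 November 2027 – 13 March 2028), so Ethkir is on standard time, UTC+03:00.
17:30 UTC + 3h = 20:30 Ethkir.

20:30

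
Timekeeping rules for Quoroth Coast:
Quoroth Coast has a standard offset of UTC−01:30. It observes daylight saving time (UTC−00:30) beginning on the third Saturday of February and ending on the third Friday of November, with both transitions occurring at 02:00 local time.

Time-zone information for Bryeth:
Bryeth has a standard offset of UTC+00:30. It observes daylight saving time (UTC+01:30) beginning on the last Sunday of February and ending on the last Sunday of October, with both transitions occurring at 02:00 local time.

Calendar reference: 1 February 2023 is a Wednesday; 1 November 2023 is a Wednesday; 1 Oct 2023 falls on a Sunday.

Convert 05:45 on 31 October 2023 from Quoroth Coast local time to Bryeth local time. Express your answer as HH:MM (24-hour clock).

1 February 2023 is a Wednesday, so the first Saturday is February 4 and the third is February 18.
1 November 2023 is a Wednesday, so the first Friday is November 3 and the third is November 17.
Daylight saving runs 18 February – 17 November; 31 October 2023 is inside that window, so Quoroth Coast is at UTC−00:30.
05:45 Quoroth Coast + 0h30m = 06:15 UTC.
1 February 2023 is a Wednesday, so Sundays fall on 5, 12, 19, 26; the last is February 26.
1 October 2023 is a Sunday, so Sundays fall on 1, 8, 15, 22, 29; the last is October 29.
At the standard offset (UTC+00:30), 06:15 UTC + 0h30m = 06:45 Bryeth standard time.
Daylight saving runs 26 February – 29 October; the standard-time date in Bryeth, 31 October 2023, is outside that window, so Bryeth is on standard time at UTC+00:30.
06:15 UTC + 0h30m = 06:45 Bryeth.

06:45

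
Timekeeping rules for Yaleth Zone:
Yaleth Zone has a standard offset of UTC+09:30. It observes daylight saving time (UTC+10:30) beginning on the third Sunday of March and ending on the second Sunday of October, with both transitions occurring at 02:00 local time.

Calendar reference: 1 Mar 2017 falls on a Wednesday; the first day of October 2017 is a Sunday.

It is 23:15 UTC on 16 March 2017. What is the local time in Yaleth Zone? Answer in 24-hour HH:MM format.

1 March 2017 is a Wednesday, so the first Sunday is March 5 and the third is March 19.
1 October 2017 is a Sunday, so the first Sunday is October 1 and the second is October 8.
At the standard offset (UTC+09:30), 23:15 UTC + 9h30m = 08:45 Yaleth Zone standard time (rolling into the next day, 17 March 2017).
Daylight saving runs 19 March – 8 October; the standard-time date in Yaleth Zone, 17 March 2017, is outside that window, so Yaleth Zone is on standard time at UTC+09:30.
23:15 UTC + 9h30m = 08:45 local (rolling into the next day, 17 March 2017).

08:45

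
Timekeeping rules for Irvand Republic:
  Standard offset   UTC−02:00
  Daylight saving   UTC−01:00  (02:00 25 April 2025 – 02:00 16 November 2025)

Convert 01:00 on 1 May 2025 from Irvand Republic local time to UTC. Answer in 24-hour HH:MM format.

02:00

Daylight saving runs 25 April – 16 November; 1 May 2025 is inside that window, so Irvand Republic is at UTC−01:00.
01:00 local + 1h = 02:00 UTC.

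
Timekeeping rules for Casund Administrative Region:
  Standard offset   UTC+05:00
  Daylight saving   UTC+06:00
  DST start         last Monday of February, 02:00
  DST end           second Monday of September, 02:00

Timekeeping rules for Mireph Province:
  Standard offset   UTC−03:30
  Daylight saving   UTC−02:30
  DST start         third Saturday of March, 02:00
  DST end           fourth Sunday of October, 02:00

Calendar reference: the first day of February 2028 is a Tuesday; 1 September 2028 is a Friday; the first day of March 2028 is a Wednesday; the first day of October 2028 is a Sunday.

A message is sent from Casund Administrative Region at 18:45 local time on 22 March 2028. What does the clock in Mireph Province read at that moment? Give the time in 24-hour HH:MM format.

1 February 2028 is a Tuesday, so Mondays fall on 7, 14, 21, 28; the last is February 28.
1 September 2028 is a Friday, so the first Monday is September 4 and the second is September 11.
22 March 2028 falls between 28 February and 11 September, so daylight saving is in effect and Casund Administrative Region is at UTC+06:00.
18:45 Casund Administrative Region − 6h = 12:45 UTC.
1 March 2028 is a Wednesday, so the first Saturday is March 4 and the third is March 18.
1 October 2028 is a Sunday, so the first Sunday is October 1 and the fourth is October 22.
At the standard offset (UTC−03:30), 12:45 UTC − 3h30m = 09:15 Mireph Province standard time.
The standard-time date in Mireph Province, 22 March 2028, lies within the daylight-saving period (18 March – 22 October), so Mireph Province is on daylight time, UTC−02:30.
12:45 UTC − 2h30m = 10:15 Mireph Province.

10:15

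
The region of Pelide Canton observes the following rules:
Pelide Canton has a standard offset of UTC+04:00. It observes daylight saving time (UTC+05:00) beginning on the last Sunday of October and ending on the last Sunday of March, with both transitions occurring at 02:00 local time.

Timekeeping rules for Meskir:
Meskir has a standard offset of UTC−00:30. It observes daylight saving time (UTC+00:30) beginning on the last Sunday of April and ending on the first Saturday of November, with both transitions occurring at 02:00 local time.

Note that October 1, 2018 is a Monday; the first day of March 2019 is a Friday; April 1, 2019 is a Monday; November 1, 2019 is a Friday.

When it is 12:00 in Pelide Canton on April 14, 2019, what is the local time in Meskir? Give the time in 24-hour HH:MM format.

1 October 2018 is a Monday, so Sundays fall on 7, 14, 21, 28; the last is October 28.
1 March 2019 is a Friday, so Sundays fall on 3, 10, 17, 24, 31; the last is March 31.
April 14, 2019 does not fall between 28 October 2018 and 31 March 2019, so daylight saving is not in effect and Pelide Canton is at UTC+04:00.
12:00 Pelide Canton − 4h = 08:00 UTC.
1 April 2019 is a Monday, so Sundays fall on 7, 14, 21, 28; the last is April 28.
1 November 2019 is a Friday, so the first Saturday is November 2.
At the standard offset (UTC−00:30), 08:00 UTC − 0h30m = 07:30 Meskir standard time.
The standard-time date in Meskir, April 14, 2019, does not fall between 28 April and 2 November, so daylight saving is not in effect and Meskir is at UTC−00:30.
08:00 UTC − 0h30m = 07:30 Meskir.

07:30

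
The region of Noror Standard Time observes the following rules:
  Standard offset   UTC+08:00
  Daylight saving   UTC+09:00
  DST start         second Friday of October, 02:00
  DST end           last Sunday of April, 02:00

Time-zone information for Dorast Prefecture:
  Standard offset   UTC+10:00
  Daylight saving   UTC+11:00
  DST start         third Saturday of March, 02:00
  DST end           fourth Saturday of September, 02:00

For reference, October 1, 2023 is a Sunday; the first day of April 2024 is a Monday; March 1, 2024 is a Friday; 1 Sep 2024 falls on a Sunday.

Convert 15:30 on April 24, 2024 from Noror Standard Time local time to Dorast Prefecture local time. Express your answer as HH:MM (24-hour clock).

17:30

1 October 2023 is a Sunday, so the first Friday is October 6 and the second is October 13.
1 April 2024 is a Monday, so Sundays fall on 7, 14, 21, 28; the last is April 28.
April 24, 2024 falls between 13 October 2023 and 28 April 2024, so daylight saving is in effect and Noror Standard Time is at UTC+09:00.
15:30 Noror Standard Time − 9h = 06:30 UTC.
1 March 2024 is a Friday, so the first Saturday is March 2 and the third is March 16.
1 September 2024 is a Sunday, so the first Saturday is September 7 and the fourth is September 28.
At the standard offset (UTC+10:00), 06:30 UTC + 10h = 16:30 Dorast Prefecture standard time.
The standard-time date in Dorast Prefecture, April 24, 2024, falls between 16 March and 28 September, so daylight saving is in effect and Dorast Prefecture is at UTC+11:00.
06:30 UTC + 11h = 17:30 Dorast Prefecture.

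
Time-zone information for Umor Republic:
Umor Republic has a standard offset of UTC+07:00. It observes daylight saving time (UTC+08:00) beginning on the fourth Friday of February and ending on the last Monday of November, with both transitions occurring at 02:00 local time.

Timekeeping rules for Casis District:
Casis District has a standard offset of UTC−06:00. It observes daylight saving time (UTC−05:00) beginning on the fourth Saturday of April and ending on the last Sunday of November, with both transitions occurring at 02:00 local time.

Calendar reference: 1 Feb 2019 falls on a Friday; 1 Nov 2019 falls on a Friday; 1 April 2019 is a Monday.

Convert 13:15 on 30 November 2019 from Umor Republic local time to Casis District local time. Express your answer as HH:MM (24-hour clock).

00:15

1 February 2019 is a Friday, so the first Friday is February 1 and the fourth is February 22.
1 November 2019 is a Friday, so Mondays fall on 4, 11, 18, 25; the last is November 25.
30 November 2019 does not fall between 22 February and 25 November, so daylight saving is not in effect and Umor Republic is at UTC+07:00.
13:15 Umor Republic − 7h = 06:15 UTC.
1 April 2019 is a Monday, so the first Saturday is April 6 and the fourth is April 27.
1 November 2019 is a Friday, so Sundays fall on 3, 10, 17, 24; the last is November 24.
At the standard offset (UTC−06:00), 06:15 UTC − 6h = 00:15 Casis District standard time.
The standard-time date in Casis District, 30 November 2019, is outside the daylight-saving period (27 April – 24 November), so Casis District is on standard time, UTC−06:00.
06:15 UTC − 6h = 00:15 Casis District.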